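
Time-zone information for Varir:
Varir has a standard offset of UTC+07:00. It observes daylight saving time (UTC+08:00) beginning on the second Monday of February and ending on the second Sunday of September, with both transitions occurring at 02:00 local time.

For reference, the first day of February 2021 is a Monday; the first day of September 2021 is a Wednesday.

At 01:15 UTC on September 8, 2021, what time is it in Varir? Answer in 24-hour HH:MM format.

09:15

1 February 2021 is a Monday, so the first Monday is February 1 and the second is February 8.
1 September 2021 is a Wednesday, so the first Sunday is September 5 and the second is September 12.
At the standard offset (UTC+07:00), 01:15 UTC + 7h = 08:15 Varir standard time.
Daylight saving runs 8 February – 12 September; the standard-time date in Varir, September 8, 2021, is inside that window, so Varir is at UTC+08:00.
01:15 UTC + 8h = 09:15 local.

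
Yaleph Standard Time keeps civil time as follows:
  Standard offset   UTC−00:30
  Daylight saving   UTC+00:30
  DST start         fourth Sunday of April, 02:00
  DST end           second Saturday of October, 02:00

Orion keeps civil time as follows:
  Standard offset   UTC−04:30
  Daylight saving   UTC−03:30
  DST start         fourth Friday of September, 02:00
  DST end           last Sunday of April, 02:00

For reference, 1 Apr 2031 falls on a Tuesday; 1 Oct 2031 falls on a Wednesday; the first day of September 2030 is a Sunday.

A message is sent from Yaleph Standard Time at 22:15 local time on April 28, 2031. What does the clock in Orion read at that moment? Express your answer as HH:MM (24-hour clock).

1 April 2031 is a Tuesday, so the first Sunday is April 6 and the fourth is April 27.
1 October 2031 is a Wednesday, so the first Saturday is October 4 and the second is October 11.
April 28, 2031 lies within the daylight-saving period (27 April – 11 October), so Yaleph Standard Time is on daylight time, UTC+00:30.
22:15 Yaleph Standard Time − 0h30m = 21:45 UTC.
1 September 2030 is a Sunday, so the first Friday is September 6 and the fourth is September 27.
1 April 2031 is a Tuesday, so Sundays fall on 6, 13, 20, 27; the last is April 27.
At the standard offset (UTC−04:30), 21:45 UTC − 4h30m = 17:15 Orion standard time.
The standard-time date in Orion, April 28, 2031, does not fall between 27 September 2030 and 27 April 2031, so daylight saving is not in effect and Orion is at UTC−04:30.
21:45 UTC − 4h30m = 17:15 Orion.

17:15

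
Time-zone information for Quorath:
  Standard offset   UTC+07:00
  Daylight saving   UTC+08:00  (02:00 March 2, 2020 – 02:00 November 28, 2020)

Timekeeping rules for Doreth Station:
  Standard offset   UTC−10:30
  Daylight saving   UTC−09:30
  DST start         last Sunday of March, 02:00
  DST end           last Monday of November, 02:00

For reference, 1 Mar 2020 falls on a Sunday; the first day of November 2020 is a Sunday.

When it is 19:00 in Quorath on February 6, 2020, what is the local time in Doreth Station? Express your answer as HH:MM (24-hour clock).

01:30

Daylight saving runs 2 March – 28 November; February 6, 2020 is outside that window, so Quorath is on standard time at UTC+07:00.
19:00 Quorath − 7h = 12:00 UTC.
1 March 2020 is a Sunday, so Sundays fall on 1, 8, 15, 22, 29; the last is March 29.
1 November 2020 is a Sunday, so Mondays fall on 2, 9, 16, 23, 30; the last is November 30.
At the standard offset (UTC−10:30), 12:00 UTC − 10h30m = 01:30 Doreth Station standard time.
The standard-time date in Doreth Station, February 6, 2020, is outside the daylight-saving period (29 March – 30 November), so Doreth Station is on standard time, UTC−10:30.
12:00 UTC − 10h30m = 01:30 Doreth Station.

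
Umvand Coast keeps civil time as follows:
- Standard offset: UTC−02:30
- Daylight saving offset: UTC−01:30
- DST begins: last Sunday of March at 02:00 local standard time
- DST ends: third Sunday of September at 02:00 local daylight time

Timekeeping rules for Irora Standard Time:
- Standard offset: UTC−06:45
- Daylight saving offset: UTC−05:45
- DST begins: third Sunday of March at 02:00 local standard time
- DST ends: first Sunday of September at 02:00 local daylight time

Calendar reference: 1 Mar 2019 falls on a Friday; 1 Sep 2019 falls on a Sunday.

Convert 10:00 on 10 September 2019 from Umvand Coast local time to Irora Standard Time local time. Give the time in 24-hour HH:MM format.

1 March 2019 is a Friday, so Sundays fall on 3, 10, 17, 24, 31; the last is March 31.
1 September 2019 is a Sunday, so the first Sunday is September 1 and the third is September 15.
Daylight saving runs 31 March – 15 September; 10 September 2019 is inside that window, so Umvand Coast is at UTC−01:30.
10:00 Umvand Coast + 1h30m = 11:30 UTC.
1 March 2019 is a Friday, so the first Sunday is March 3 and the third is March 17.
1 September 2019 is a Sunday, so the first Sunday is September 1.
At the standard offset (UTC−06:45), 11:30 UTC − 6h45m = 04:45 Irora Standard Time standard time.
The standard-time date in Irora Standard Time, 10 September 2019, is outside the daylight-saving period (17 March – 1 September), so Irora Standard Time is on standard time, UTC−06:45.
11:30 UTC − 6h45m = 04:45 Irora Standard Time.

04:45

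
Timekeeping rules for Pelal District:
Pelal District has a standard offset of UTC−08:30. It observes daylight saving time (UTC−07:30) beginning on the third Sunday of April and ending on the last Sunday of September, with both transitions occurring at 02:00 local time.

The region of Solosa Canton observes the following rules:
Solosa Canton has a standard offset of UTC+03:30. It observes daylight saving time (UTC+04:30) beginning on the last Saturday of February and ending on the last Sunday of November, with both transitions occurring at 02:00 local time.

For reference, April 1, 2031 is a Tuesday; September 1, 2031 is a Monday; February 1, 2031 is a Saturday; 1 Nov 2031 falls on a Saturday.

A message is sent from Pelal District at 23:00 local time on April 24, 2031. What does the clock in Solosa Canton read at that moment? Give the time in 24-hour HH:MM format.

11:00

1 April 2031 is a Tuesday, so the first Sunday is April 6 and the third is April 20.
1 September 2031 is a Monday, so Sundays fall on 7, 14, 21, 28; the last is September 28.
Daylight saving runs 20 April – 28 September; April 24, 2031 is inside that window, so Pelal District is at UTC−07:30.
23:00 Pelal District + 7h30m = 06:30 UTC (rolling into the next day, 25 April 2031).
1 February 2031 is a Saturday, so Saturdays fall on 1, 8, 15, 22; the last is February 22.
1 November 2031 is a Saturday, so Sundays fall on 2, 9, 16, 23, 30; the last is November 30.
At the standard offset (UTC+03:30), 06:30 UTC + 3h30m = 10:00 Solosa Canton standard time.
Daylight saving runs 22 February – 30 November; the standard-time date in Solosa Canton, April 25, 2031, is inside that window, so Solosa Canton is at UTC+04:30.
06:30 UTC + 4h30m = 11:00 Solosa Canton.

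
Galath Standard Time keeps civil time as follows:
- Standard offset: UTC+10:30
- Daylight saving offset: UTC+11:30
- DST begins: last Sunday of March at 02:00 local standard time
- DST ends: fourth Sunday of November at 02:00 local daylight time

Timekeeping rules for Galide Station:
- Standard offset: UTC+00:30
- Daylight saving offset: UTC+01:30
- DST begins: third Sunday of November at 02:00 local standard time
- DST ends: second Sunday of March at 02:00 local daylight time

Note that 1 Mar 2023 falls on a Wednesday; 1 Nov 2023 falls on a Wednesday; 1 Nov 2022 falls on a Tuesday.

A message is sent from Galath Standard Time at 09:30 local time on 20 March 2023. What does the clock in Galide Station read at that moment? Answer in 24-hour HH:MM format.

23:30

1 March 2023 is a Wednesday, so Sundays fall on 5, 12, 19, 26; the last is March 26.
1 November 2023 is a Wednesday, so the first Sunday is November 5 and the fourth is November 26.
20 March 2023 does not fall between 26 March and 26 November, so daylight saving is not in effect and Galath Standard Time is at UTC+10:30.
09:30 Galath Standard Time − 10h30m = 23:00 UTC (rolling into the previous day, 19 March 2023).
1 November 2022 is a Tuesday, so the first Sunday is November 6 and the third is November 20.
1 March 2023 is a Wednesday, so the first Sunday is March 5 and the second is March 12.
At the standard offset (UTC+00:30), 23:00 UTC + 0h30m = 23:30 Galide Station standard time.
Daylight saving runs 20 November 2022 – 12 March 2023; the standard-time date in Galide Station, 19 March 2023, is outside that window, so Galide Station is on standard time at UTC+00:30.
23:00 UTC + 0h30m = 23:30 Galide Station.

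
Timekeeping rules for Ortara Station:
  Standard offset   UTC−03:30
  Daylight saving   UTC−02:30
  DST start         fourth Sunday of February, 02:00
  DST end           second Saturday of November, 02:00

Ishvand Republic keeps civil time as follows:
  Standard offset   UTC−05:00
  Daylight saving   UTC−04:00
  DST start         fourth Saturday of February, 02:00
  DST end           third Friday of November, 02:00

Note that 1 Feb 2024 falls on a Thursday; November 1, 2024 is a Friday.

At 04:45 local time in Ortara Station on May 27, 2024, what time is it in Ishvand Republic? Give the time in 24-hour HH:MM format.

1 February 2024 is a Thursday, so the first Sunday is February 4 and the fourth is February 25.
1 November 2024 is a Friday, so the first Saturday is November 2 and the second is November 9.
May 27, 2024 lies within the daylight-saving period (25 February – 9 November), so Ortara Station is on daylight time, UTC−02:30.
04:45 Ortara Station + 2h30m = 07:15 UTC.
1 February 2024 is a Thursday, so the first Saturday is February 3 and the fourth is February 24.
1 November 2024 is a Friday, so the first Friday is November 1 and the third is November 15.
At the standard offset (UTC−05:00), 07:15 UTC − 5h = 02:15 Ishvand Republic standard time.
The standard-time date in Ishvand Republic, May 27, 2024, lies within the daylight-saving period (24 February – 15 November), so Ishvand Republic is on daylight time, UTC−04:00.
07:15 UTC − 4h = 03:15 Ishvand Republic.

03:15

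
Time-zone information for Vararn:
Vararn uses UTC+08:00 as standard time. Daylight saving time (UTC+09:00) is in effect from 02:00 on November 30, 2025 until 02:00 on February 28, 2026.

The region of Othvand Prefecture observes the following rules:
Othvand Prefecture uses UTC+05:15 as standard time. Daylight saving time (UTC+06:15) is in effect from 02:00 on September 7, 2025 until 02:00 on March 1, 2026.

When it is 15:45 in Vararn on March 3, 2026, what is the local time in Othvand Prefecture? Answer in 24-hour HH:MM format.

March 3, 2026 is outside the daylight-saving period (30 November 2025 – 28 February 2026), so Vararn is on standard time, UTC+08:00.
15:45 Vararn − 8h = 07:45 UTC.
At the standard offset (UTC+05:15), 07:45 UTC + 5h15m = 13:00 Othvand Prefecture standard time.
Daylight saving runs 7 September 2025 – 1 March 2026; the standard-time date in Othvand Prefecture, March 3, 2026, is outside that window, so Othvand Prefecture is on standard time at UTC+05:15.
07:45 UTC + 5h15m = 13:00 Othvand Prefecture.

13:00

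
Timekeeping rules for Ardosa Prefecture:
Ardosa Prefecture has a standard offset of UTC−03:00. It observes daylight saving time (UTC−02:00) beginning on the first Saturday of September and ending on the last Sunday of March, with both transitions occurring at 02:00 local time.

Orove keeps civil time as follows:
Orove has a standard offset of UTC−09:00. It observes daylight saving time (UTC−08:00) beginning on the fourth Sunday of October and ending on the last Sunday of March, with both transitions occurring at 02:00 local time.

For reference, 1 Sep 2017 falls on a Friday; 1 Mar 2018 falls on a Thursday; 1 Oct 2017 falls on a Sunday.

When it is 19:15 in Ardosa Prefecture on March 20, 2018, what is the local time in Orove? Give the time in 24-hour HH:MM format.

1 September 2017 is a Friday, so the first Saturday is September 2.
1 March 2018 is a Thursday, so Sundays fall on 4, 11, 18, 25; the last is March 25.
Daylight saving runs 2 September 2017 – 25 March 2018; March 20, 2018 is inside that window, so Ardosa Prefecture is at UTC−02:00.
19:15 Ardosa Prefecture + 2h = 21:15 UTC.
1 October 2017 is a Sunday, so the first Sunday is October 1 and the fourth is October 22.
1 March 2018 is a Thursday, so Sundays fall on 4, 11, 18, 25; the last is March 25.
At the standard offset (UTC−09:00), 21:15 UTC − 9h = 12:15 Orove standard time.
The standard-time date in Orove, March 20, 2018, falls between 22 October 2017 and 25 March 2018, so daylight saving is in effect and Orove is at UTC−08:00.
21:15 UTC − 8h = 13:15 Orove.

13:15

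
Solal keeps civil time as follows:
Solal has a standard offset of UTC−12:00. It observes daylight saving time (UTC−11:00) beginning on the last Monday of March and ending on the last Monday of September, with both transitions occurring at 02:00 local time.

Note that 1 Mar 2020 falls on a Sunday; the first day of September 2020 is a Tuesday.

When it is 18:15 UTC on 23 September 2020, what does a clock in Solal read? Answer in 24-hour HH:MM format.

1 March 2020 is a Sunday, so Mondays fall on 2, 9, 16, 23, 30; the last is March 30.
1 September 2020 is a Tuesday, so Mondays fall on 7, 14, 21, 28; the last is September 28.
At the standard offset (UTC−12:00), 18:15 UTC − 12h = 06:15 Solal standard time.
Daylight saving runs 30 March – 28 September; the standard-time date in Solal, 23 September 2020, is inside that window, so Solal is at UTC−11:00.
18:15 UTC − 11h = 07:15 local.

07:15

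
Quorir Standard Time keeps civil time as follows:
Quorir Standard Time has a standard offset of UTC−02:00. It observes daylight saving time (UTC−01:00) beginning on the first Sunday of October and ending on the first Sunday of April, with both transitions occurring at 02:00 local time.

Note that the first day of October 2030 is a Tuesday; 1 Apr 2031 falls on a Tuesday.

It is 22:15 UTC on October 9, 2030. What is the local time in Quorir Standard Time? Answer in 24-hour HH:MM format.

1 October 2030 is a Tuesday, so the first Sunday is October 6.
1 April 2031 is a Tuesday, so the first Sunday is April 6.
At the standard offset (UTC−02:00), 22:15 UTC − 2h = 20:15 Quorir Standard Time standard time.
The standard-time date in Quorir Standard Time, October 9, 2030, falls between 6 October 2030 and 6 April 2031, so daylight saving is in effect and Quorir Standard Time is at UTC−01:00.
22:15 UTC − 1h = 21:15 local.

21:15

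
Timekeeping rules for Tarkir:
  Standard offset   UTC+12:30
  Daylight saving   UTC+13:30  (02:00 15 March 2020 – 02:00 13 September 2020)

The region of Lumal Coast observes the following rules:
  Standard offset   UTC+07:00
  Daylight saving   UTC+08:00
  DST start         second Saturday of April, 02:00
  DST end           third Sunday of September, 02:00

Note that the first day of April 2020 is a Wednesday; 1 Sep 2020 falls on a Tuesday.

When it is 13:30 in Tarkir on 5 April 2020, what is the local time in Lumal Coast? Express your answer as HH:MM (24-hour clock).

07:00

Daylight saving runs 15 March – 13 September; 5 April 2020 is inside that window, so Tarkir is at UTC+13:30.
13:30 Tarkir − 13h30m = 00:00 UTC.
1 April 2020 is a Wednesday, so the first Saturday is April 4 and the second is April 11.
1 September 2020 is a Tuesday, so the first Sunday is September 6 and the third is September 20.
At the standard offset (UTC+07:00), 00:00 UTC + 7h = 07:00 Lumal Coast standard time.
The standard-time date in Lumal Coast, 5 April 2020, does not fall between 11 April and 20 September, so daylight saving is not in effect and Lumal Coast is at UTC+07:00.
00:00 UTC + 7h = 07:00 Lumal Coast.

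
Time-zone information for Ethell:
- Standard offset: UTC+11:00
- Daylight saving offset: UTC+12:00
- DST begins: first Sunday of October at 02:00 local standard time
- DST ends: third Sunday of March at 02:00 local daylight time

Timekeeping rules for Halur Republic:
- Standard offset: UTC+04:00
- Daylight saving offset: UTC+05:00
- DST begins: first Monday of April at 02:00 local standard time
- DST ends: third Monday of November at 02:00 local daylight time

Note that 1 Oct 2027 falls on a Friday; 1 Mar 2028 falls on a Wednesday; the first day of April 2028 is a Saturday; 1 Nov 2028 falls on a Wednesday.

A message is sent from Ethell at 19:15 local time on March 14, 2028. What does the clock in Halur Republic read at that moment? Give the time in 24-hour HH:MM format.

1 October 2027 is a Friday, so the first Sunday is October 3.
1 March 2028 is a Wednesday, so the first Sunday is March 5 and the third is March 19.
March 14, 2028 falls between 3 October 2027 and 19 March 2028, so daylight saving is in effect and Ethell is at UTC+12:00.
19:15 Ethell − 12h = 07:15 UTC.
1 April 2028 is a Saturday, so the first Monday is April 3.
1 November 2028 is a Wednesday, so the first Monday is November 6 and the third is November 20.
At the standard offset (UTC+04:00), 07:15 UTC + 4h = 11:15 Halur Republic standard time.
Daylight saving runs 3 April – 20 November; the standard-time date in Halur Republic, March 14, 2028, is outside that window, so Halur Republic is on standard time at UTC+04:00.
07:15 UTC + 4h = 11:15 Halur Republic.

11:15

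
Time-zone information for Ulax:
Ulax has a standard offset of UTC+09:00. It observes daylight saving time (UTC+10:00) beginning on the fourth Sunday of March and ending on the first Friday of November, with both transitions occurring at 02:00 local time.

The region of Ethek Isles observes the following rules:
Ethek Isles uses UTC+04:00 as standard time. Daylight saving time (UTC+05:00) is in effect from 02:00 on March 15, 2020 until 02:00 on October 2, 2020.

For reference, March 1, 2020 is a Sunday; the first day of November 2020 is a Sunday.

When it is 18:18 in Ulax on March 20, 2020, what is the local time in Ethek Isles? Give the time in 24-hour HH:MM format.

14:18

1 March 2020 is a Sunday, so the first Sunday is March 1 and the fourth is March 22.
1 November 2020 is a Sunday, so the first Friday is November 6.
Daylight saving runs 22 March – 6 November; March 20, 2020 is outside that window, so Ulax is on standard time at UTC+09:00.
18:18 Ulax − 9h = 09:18 UTC.
At the standard offset (UTC+04:00), 09:18 UTC + 4h = 13:18 Ethek Isles standard time.
The standard-time date in Ethek Isles, March 20, 2020, lies within the daylight-saving period (15 March – 2 October), so Ethek Isles is on daylight time, UTC+05:00.
09:18 UTC + 5h = 14:18 Ethek Isles.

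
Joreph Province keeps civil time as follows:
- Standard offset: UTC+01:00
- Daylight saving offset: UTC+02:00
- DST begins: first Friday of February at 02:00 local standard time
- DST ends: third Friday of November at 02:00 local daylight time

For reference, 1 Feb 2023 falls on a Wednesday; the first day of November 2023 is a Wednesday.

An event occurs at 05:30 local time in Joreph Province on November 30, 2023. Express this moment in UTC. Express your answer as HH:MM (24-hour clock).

1 February 2023 is a Wednesday, so the first Friday is February 3.
1 November 2023 is a Wednesday, so the first Friday is November 3 and the third is November 17.
November 30, 2023 is outside the daylight-saving period (3 February – 17 November), so Joreph Province is on standard time, UTC+01:00.
05:30 local − 1h = 04:30 UTC.

04:30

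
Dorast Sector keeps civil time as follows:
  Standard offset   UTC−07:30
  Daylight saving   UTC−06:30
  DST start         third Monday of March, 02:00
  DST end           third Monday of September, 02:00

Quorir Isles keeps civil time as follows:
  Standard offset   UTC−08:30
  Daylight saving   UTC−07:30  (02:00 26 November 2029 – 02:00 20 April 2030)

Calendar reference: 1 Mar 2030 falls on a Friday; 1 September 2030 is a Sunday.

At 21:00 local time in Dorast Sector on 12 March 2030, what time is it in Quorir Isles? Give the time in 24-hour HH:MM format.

1 March 2030 is a Friday, so the first Monday is March 4 and the third is March 18.
1 September 2030 is a Sunday, so the first Monday is September 2 and the third is September 16.
12 March 2030 does not fall between 18 March and 16 September, so daylight saving is not in effect and Dorast Sector is at UTC−07:30.
21:00 Dorast Sector + 7h30m = 04:30 UTC (rolling into the next day, 13 March 2030).
At the standard offset (UTC−08:30), 04:30 UTC − 8h30m = 20:00 Quorir Isles standard time (rolling into the previous day, 12 March 2030).
Daylight saving runs 26 November 2029 – 20 April 2030; the standard-time date in Quorir Isles, 12 March 2030, is inside that window, so Quorir Isles is at UTC−07:30.
04:30 UTC − 7h30m = 21:00 Quorir Isles (rolling into the previous day, 12 March 2030).

21:00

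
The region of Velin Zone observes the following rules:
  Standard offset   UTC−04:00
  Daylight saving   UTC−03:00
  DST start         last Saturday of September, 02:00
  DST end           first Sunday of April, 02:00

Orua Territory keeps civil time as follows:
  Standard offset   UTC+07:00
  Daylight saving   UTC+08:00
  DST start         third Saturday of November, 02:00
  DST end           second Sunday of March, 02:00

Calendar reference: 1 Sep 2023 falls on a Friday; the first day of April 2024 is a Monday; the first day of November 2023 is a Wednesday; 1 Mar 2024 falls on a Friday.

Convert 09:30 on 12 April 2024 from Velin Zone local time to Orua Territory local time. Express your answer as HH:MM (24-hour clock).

20:30

1 September 2023 is a Friday, so Saturdays fall on 2, 9, 16, 23, 30; the last is September 30.
1 April 2024 is a Monday, so the first Sunday is April 7.
Daylight saving runs 30 September 2023 – 7 April 2024; 12 April 2024 is outside that window, so Velin Zone is on standard time at UTC−04:00.
09:30 Velin Zone + 4h = 13:30 UTC.
1 November 2023 is a Wednesday, so the first Saturday is November 4 and the third is November 18.
1 March 2024 is a Friday, so the first Sunday is March 3 and the second is March 10.
At the standard offset (UTC+07:00), 13:30 UTC + 7h = 20:30 Orua Territory standard time.
The standard-time date in Orua Territory, 12 April 2024, does not fall between 18 November 2023 and 10 March 2024, so daylight saving is not in effect and Orua Territory is at UTC+07:00.
13:30 UTC + 7h = 20:30 Orua Territory.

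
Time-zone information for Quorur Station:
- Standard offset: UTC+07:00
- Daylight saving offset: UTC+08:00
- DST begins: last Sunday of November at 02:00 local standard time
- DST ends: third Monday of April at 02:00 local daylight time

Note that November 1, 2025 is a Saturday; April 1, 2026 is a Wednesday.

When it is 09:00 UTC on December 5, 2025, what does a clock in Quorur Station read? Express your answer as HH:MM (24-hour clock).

1 November 2025 is a Saturday, so Sundays fall on 2, 9, 16, 23, 30; the last is November 30.
1 April 2026 is a Wednesday, so the first Monday is April 6 and the third is April 20.
At the standard offset (UTC+07:00), 09:00 UTC + 7h = 16:00 Quorur Station standard time.
Daylight saving runs 30 November 2025 – 20 April 2026; the standard-time date in Quorur Station, December 5, 2025, is inside that window, so Quorur Station is at UTC+08:00.
09:00 UTC + 8h = 17:00 local.

17:00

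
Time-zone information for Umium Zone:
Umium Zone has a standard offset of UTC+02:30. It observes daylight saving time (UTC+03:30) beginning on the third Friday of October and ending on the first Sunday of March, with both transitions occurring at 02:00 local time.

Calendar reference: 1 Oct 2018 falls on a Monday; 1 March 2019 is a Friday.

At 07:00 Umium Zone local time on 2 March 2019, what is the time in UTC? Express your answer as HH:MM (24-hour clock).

1 October 2018 is a Monday, so the first Friday is October 5 and the third is October 19.
1 March 2019 is a Friday, so the first Sunday is March 3.
Daylight saving runs 19 October 2018 – 3 March 2019; 2 March 2019 is inside that window, so Umium Zone is at UTC+03:30.
07:00 local − 3h30m = 03:30 UTC.

03:30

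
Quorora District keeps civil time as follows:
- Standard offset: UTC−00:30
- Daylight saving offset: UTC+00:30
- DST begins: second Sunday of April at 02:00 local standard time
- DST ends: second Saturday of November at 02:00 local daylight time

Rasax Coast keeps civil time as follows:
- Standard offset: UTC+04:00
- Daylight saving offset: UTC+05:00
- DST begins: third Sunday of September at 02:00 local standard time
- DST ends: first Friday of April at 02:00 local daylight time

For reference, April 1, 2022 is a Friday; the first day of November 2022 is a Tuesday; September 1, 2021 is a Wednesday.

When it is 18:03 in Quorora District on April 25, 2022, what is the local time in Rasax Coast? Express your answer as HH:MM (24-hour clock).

21:33

1 April 2022 is a Friday, so the first Sunday is April 3 and the second is April 10.
1 November 2022 is a Tuesday, so the first Saturday is November 5 and the second is November 12.
April 25, 2022 falls between 10 April and 12 November, so daylight saving is in effect and Quorora District is at UTC+00:30.
18:03 Quorora District − 0h30m = 17:33 UTC.
1 September 2021 is a Wednesday, so the first Sunday is September 5 and the third is September 19.
1 April 2022 is a Friday, so the first Friday is April 1.
At the standard offset (UTC+04:00), 17:33 UTC + 4h = 21:33 Rasax Coast standard time.
The standard-time date in Rasax Coast, April 25, 2022, does not fall between 19 September 2021 and 1 April 2022, so daylight saving is not in effect and Rasax Coast is at UTC+04:00.
17:33 UTC + 4h = 21:33 Rasax Coast.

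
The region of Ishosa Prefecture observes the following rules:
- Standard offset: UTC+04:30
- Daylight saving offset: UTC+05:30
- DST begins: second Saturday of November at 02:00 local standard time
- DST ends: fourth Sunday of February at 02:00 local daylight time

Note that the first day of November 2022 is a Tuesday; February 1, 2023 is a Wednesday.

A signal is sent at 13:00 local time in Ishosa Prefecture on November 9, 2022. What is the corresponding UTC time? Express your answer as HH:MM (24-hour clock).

1 November 2022 is a Tuesday, so the first Saturday is November 5 and the second is November 12.
1 February 2023 is a Wednesday, so the first Sunday is February 5 and the fourth is February 26.
November 9, 2022 does not fall between 12 November 2022 and 26 February 2023, so daylight saving is not in effect and Ishosa Prefecture is at UTC+04:30.
13:00 local − 4h30m = 08:30 UTC.

08:30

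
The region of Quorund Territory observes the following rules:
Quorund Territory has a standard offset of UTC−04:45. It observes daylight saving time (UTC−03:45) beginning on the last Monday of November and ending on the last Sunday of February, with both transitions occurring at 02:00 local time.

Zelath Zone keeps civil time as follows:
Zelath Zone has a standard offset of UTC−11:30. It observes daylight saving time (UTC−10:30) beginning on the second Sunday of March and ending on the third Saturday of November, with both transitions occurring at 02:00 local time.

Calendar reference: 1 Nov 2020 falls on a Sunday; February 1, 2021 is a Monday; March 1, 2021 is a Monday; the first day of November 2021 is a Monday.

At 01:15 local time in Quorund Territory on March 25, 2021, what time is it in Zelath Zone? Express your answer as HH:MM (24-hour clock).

1 November 2020 is a Sunday, so Mondays fall on 2, 9, 16, 23, 30; the last is November 30.
1 February 2021 is a Monday, so Sundays fall on 7, 14, 21, 28; the last is February 28.
March 25, 2021 is outside the daylight-saving period (30 November 2020 – 28 February 2021), so Quorund Territory is on standard time, UTC−04:45.
01:15 Quorund Territory + 4h45m = 06:00 UTC.
1 March 2021 is a Monday, so the first Sunday is March 7 and the second is March 14.
1 November 2021 is a Monday, so the first Saturday is November 6 and the third is November 20.
At the standard offset (UTC−11:30), 06:00 UTC − 11h30m = 18:30 Zelath Zone standard time (rolling into the previous day, 24 March 2021).
The standard-time date in Zelath Zone, March 24, 2021, lies within the daylight-saving period (14 March – 20 November), so Zelath Zone is on daylight time, UTC−10:30.
06:00 UTC − 10h30m = 19:30 Zelath Zone (rolling into the previous day, 24 March 2021).

19:30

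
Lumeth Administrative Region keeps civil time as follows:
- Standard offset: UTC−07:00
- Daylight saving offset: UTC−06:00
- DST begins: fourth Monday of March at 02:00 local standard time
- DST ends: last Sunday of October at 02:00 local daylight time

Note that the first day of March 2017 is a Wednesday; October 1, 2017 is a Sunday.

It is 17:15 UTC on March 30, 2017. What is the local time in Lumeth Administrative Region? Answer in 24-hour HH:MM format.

1 March 2017 is a Wednesday, so the first Monday is March 6 and the fourth is March 27.
1 October 2017 is a Sunday, so Sundays fall on 1, 8, 15, 22, 29; the last is October 29.
At the standard offset (UTC−07:00), 17:15 UTC − 7h = 10:15 Lumeth Administrative Region standard time.
Daylight saving runs 27 March – 29 October; the standard-time date in Lumeth Administrative Region, March 30, 2017, is inside that window, so Lumeth Administrative Region is at UTC−06:00.
17:15 UTC − 6h = 11:15 local.

11:15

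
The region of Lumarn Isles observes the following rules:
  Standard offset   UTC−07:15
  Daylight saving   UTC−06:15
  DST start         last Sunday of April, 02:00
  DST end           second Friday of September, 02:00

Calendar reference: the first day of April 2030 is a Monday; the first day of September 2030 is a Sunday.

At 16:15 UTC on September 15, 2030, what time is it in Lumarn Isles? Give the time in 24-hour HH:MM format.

09:00

1 April 2030 is a Monday, so Sundays fall on 7, 14, 21, 28; the last is April 28.
1 September 2030 is a Sunday, so the first Friday is September 6 and the second is September 13.
At the standard offset (UTC−07:15), 16:15 UTC − 7h15m = 09:00 Lumarn Isles standard time.
The standard-time date in Lumarn Isles, September 15, 2030, is outside the daylight-saving period (28 April – 13 September), so Lumarn Isles is on standard time, UTC−07:15.
16:15 UTC − 7h15m = 09:00 local.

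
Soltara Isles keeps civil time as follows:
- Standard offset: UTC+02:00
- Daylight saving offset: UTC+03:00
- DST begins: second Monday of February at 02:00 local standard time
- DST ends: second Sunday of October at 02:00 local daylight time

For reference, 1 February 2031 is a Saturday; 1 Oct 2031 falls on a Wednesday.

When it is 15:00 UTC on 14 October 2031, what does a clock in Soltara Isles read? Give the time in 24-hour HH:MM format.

1 February 2031 is a Saturday, so the first Monday is February 3 and the second is February 10.
1 October 2031 is a Wednesday, so the first Sunday is October 5 and the second is October 12.
At the standard offset (UTC+02:00), 15:00 UTC + 2h = 17:00 Soltara Isles standard time.
The standard-time date in Soltara Isles, 14 October 2031, is outside the daylight-saving period (10 February – 12 October), so Soltara Isles is on standard time, UTC+02:00.
15:00 UTC + 2h = 17:00 local.

17:00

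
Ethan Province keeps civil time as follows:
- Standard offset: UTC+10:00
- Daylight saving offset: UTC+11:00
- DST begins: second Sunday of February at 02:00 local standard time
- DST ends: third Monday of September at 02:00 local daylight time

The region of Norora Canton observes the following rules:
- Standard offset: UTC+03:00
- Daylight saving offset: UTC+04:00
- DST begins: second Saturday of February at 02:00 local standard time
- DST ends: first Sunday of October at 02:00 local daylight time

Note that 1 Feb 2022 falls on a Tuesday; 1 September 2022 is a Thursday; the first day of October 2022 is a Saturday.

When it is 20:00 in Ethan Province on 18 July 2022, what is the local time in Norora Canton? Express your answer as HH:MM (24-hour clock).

13:00

1 February 2022 is a Tuesday, so the first Sunday is February 6 and the second is February 13.
1 September 2022 is a Thursday, so the first Monday is September 5 and the third is September 19.
18 July 2022 falls between 13 February and 19 September, so daylight saving is in effect and Ethan Province is at UTC+11:00.
20:00 Ethan Province − 11h = 09:00 UTC.
1 February 2022 is a Tuesday, so the first Saturday is February 5 and the second is February 12.
1 October 2022 is a Saturday, so the first Sunday is October 2.
At the standard offset (UTC+03:00), 09:00 UTC + 3h = 12:00 Norora Canton standard time.
Daylight saving runs 12 February – 2 October; the standard-time date in Norora Canton, 18 July 2022, is inside that window, so Norora Canton is at UTC+04:00.
09:00 UTC + 4h = 13:00 Norora Canton.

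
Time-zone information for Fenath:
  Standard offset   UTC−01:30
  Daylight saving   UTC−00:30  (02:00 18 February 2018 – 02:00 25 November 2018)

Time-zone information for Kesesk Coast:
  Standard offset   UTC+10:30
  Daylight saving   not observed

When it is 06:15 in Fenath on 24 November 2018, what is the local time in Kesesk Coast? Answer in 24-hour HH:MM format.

24 November 2018 lies within the daylight-saving period (18 February – 25 November), so Fenath is on daylight time, UTC−00:30.
06:15 Fenath + 0h30m = 06:45 UTC.
Kesesk Coast has no daylight saving, so its offset is UTC+10:30 year-round.
06:45 UTC + 10h30m = 17:15 Kesesk Coast.

17:15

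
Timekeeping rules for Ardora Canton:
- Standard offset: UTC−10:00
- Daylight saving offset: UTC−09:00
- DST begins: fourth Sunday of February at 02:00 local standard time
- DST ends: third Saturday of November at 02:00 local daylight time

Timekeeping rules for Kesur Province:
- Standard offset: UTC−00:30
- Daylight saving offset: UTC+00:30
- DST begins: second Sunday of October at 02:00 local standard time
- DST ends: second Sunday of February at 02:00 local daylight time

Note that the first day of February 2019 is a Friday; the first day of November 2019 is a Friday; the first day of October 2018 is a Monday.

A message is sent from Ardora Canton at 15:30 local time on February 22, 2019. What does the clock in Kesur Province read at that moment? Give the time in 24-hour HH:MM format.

01:00

1 February 2019 is a Friday, so the first Sunday is February 3 and the fourth is February 24.
1 November 2019 is a Friday, so the first Saturday is November 2 and the third is November 16.
Daylight saving runs 24 February – 16 November; February 22, 2019 is outside that window, so Ardora Canton is on standard time at UTC−10:00.
15:30 Ardora Canton + 10h = 01:30 UTC (rolling into the next day, 23 February 2019).
1 October 2018 is a Monday, so the first Sunday is October 7 and the second is October 14.
1 February 2019 is a Friday, so the first Sunday is February 3 and the second is February 10.
At the standard offset (UTC−00:30), 01:30 UTC − 0h30m = 01:00 Kesur Province standard time.
The standard-time date in Kesur Province, February 23, 2019, does not fall between 14 October 2018 and 10 February 2019, so daylight saving is not in effect and Kesur Province is at UTC−00:30.
01:30 UTC − 0h30m = 01:00 Kesur Province.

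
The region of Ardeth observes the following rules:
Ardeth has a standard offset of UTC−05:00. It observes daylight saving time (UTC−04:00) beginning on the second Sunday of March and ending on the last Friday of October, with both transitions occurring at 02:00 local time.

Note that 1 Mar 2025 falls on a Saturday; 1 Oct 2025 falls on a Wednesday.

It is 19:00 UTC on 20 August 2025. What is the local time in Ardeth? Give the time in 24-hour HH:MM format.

15:00

1 March 2025 is a Saturday, so the first Sunday is March 2 and the second is March 9.
1 October 2025 is a Wednesday, so Fridays fall on 3, 10, 17, 24, 31; the last is October 31.
At the standard offset (UTC−05:00), 19:00 UTC − 5h = 14:00 Ardeth standard time.
The standard-time date in Ardeth, 20 August 2025, lies within the daylight-saving period (9 March – 31 October), so Ardeth is on daylight time, UTC−04:00.
19:00 UTC − 4h = 15:00 local.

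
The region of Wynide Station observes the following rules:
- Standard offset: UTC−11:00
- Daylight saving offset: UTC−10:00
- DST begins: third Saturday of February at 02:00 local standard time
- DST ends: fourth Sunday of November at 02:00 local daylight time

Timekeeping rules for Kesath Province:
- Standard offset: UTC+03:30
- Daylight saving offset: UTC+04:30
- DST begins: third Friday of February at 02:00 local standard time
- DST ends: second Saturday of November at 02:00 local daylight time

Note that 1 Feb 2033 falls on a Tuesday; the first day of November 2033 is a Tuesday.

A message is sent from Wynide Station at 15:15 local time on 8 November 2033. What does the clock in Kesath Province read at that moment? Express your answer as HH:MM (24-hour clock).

1 February 2033 is a Tuesday, so the first Saturday is February 5 and the third is February 19.
1 November 2033 is a Tuesday, so the first Sunday is November 6 and the fourth is November 27.
8 November 2033 lies within the daylight-saving period (19 February – 27 November), so Wynide Station is on daylight time, UTC−10:00.
15:15 Wynide Station + 10h = 01:15 UTC (rolling into the next day, 9 November 2033).
1 February 2033 is a Tuesday, so the first Friday is February 4 and the third is February 18.
1 November 2033 is a Tuesday, so the first Saturday is November 5 and the second is November 12.
At the standard offset (UTC+03:30), 01:15 UTC + 3h30m = 04:45 Kesath Province standard time.
The standard-time date in Kesath Province, 9 November 2033, falls between 18 February and 12 November, so daylight saving is in effect and Kesath Province is at UTC+04:30.
01:15 UTC + 4h30m = 05:45 Kesath Province.

05:45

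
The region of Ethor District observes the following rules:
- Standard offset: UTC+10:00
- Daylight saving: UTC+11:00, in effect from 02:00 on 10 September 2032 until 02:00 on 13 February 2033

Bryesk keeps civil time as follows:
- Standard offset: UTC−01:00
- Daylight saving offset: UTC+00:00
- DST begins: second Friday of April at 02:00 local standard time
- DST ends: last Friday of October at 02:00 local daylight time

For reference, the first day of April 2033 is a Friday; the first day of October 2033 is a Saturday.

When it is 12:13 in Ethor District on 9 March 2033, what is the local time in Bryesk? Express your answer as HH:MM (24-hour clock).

9 March 2033 does not fall between 10 September 2032 and 13 February 2033, so daylight saving is not in effect and Ethor District is at UTC+10:00.
12:13 Ethor District − 10h = 02:13 UTC.
1 April 2033 is a Friday, so the first Friday is April 1 and the second is April 8.
1 October 2033 is a Saturday, so Fridays fall on 7, 14, 21, 28; the last is October 28.
At the standard offset (UTC−01:00), 02:13 UTC − 1h = 01:13 Bryesk standard time.
The standard-time date in Bryesk, 9 March 2033, does not fall between 8 April and 28 October, so daylight saving is not in effect and Bryesk is at UTC−01:00.
02:13 UTC − 1h = 01:13 Bryesk.

01:13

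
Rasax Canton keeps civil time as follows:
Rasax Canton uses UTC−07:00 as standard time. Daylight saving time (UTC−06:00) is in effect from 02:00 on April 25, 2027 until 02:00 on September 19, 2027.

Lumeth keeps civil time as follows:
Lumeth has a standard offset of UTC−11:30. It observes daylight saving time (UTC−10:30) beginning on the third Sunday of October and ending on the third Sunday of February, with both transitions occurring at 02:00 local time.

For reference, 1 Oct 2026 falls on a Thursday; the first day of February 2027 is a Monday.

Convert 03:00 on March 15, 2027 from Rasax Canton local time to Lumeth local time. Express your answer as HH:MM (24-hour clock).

22:30

March 15, 2027 is outside the daylight-saving period (25 April – 19 September), so Rasax Canton is on standard time, UTC−07:00.
03:00 Rasax Canton + 7h = 10:00 UTC.
1 October 2026 is a Thursday, so the first Sunday is October 4 and the third is October 18.
1 February 2027 is a Monday, so the first Sunday is February 7 and the third is February 21.
At the standard offset (UTC−11:30), 10:00 UTC − 11h30m = 22:30 Lumeth standard time (rolling into the previous day, 14 March 2027).
The standard-time date in Lumeth, March 14, 2027, is outside the daylight-saving period (18 October 2026 – 21 February 2027), so Lumeth is on standard time, UTC−11:30.
10:00 UTC − 11h30m = 22:30 Lumeth (rolling into the previous day, 14 March 2027).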